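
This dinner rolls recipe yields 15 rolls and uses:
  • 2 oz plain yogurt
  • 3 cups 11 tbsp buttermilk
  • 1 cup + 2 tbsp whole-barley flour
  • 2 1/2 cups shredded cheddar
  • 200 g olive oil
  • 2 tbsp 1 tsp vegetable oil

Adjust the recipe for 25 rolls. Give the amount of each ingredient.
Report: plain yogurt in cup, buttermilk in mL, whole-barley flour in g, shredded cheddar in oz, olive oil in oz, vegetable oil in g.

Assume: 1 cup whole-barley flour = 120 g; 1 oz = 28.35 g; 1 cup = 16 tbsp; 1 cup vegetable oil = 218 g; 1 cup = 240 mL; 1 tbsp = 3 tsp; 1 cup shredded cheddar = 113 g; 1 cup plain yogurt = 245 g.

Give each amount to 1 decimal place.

Scaling factor: 25/15 = 5/3.
plain yogurt: 2 oz × 5/3 × 28.35 g/oz ÷ 245 g/cup ≈ 0.4 cup
buttermilk: (3 cup + 11 tbsp = 3.6875 cup) × 5/3 × 240 mL/cup = 1475.0 mL
whole-barley flour: (1 cup + 2 tbsp = 1.125 cup) × 5/3 × 120 g/cup = 225.0 g
shredded cheddar: 2.5 cup × 5/3 × 113 g/cup ÷ 28.35 g/oz ≈ 16.6 oz
olive oil: 200 g × 5/3 ÷ 28.35 g/oz ≈ 11.8 oz
vegetable oil: (2 tbsp + 1 tsp = 7/3 tbsp) × 5/3 ÷ 16 tbsp/cup × 218 g/cup ≈ 53.0 g

plain yogurt: 0.4 cup; buttermilk: 1475.0 mL; whole-barley flour: 225.0 g; shredded cheddar: 16.6 oz; olive oil: 11.8 oz; vegetable oil: 53.0 g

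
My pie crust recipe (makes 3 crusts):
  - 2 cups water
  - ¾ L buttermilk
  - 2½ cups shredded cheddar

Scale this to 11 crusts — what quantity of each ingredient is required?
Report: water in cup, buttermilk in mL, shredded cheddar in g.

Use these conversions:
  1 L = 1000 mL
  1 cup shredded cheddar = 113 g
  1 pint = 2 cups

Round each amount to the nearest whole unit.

water: 7 cup; buttermilk: 2750 mL; shredded cheddar: 1036 g

Scaling factor: 11/3.
water: 2 cup × 11/3 ≈ 7 cup
buttermilk: 0.75 L × 11/3 × 1000 mL/L = 2750 mL
shredded cheddar: 2.5 cup × 11/3 × 113 g/cup ≈ 1036 g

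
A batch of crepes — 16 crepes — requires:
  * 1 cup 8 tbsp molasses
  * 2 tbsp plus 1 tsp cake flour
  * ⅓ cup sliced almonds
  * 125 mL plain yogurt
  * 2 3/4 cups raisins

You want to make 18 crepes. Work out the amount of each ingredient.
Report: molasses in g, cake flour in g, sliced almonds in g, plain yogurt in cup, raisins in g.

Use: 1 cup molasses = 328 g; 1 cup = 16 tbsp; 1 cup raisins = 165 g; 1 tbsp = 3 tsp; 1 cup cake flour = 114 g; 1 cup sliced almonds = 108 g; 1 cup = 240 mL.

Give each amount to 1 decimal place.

molasses: 553.5 g; cake flour: 18.7 g; sliced almonds: 40.5 g; plain yogurt: 0.6 cup; raisins: 510.5 g

Scaling factor: 18/16 = 9/8 = 1.125.
molasses: (1 cup + 8 tbsp = 1.5 cup) × 9/8 × 328 g/cup = 553.5 g
cake flour: (2 tbsp + 1 tsp = 7/3 tbsp) × 9/8 ÷ 16 tbsp/cup × 114 g/cup ≈ 18.7 g
sliced almonds: 1/3 cup × 9/8 × 108 g/cup = 40.5 g
plain yogurt: 125 mL × 9/8 ÷ 240 mL/cup ≈ 0.6 cup
raisins: 2.75 cup × 9/8 × 165 g/cup ≈ 510.5 g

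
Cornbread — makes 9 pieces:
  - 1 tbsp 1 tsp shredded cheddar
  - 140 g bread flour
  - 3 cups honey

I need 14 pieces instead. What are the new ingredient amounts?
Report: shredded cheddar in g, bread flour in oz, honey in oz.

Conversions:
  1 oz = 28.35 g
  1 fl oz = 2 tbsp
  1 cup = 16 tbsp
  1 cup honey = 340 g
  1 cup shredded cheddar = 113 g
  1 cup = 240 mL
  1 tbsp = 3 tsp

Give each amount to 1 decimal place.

Scaling factor: 14/9.
shredded cheddar: (1 tbsp + 1 tsp = 4/3 tbsp) × 14/9 ÷ 16 tbsp/cup × 113 g/cup ≈ 14.6 g
bread flour: 140 g × 14/9 ÷ 28.35 g/oz ≈ 7.7 oz
honey: 3 cup × 14/9 × 340 g/cup ÷ 28.35 g/oz ≈ 56.0 oz

shredded cheddar: 14.6 g; bread flour: 7.7 oz; honey: 56.0 oz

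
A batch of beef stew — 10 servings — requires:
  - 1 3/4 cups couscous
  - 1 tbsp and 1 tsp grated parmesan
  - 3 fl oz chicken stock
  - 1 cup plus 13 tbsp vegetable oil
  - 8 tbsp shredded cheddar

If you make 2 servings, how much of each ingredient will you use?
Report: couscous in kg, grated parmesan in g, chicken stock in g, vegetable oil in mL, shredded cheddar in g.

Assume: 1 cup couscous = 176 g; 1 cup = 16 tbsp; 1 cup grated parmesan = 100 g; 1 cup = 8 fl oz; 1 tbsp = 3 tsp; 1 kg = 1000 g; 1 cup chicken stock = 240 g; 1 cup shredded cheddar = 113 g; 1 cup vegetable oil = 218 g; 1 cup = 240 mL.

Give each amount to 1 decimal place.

couscous: 0.1 kg; grated parmesan: 1.7 g; chicken stock: 18.0 g; vegetable oil: 87.0 mL; shredded cheddar: 11.3 g

Scaling factor: 2/10 = 1/5 = 0.2.
couscous: 1.75 cup × 1/5 × 176 g/cup ÷ 1000 g/kg ≈ 0.1 kg
grated parmesan: (1 tbsp + 1 tsp = 4/3 tbsp) × 1/5 ÷ 16 tbsp/cup × 100 g/cup ≈ 1.7 g
chicken stock: 3 fl oz × 1/5 ÷ 8 fl oz/cup × 240 g/cup = 18.0 g
vegetable oil: (1 cup + 13 tbsp = 1.8125 cup) × 1/5 × 240 mL/cup = 87.0 mL
shredded cheddar: 8 tbsp × 1/5 ÷ 16 tbsp/cup × 113 g/cup = 11.3 g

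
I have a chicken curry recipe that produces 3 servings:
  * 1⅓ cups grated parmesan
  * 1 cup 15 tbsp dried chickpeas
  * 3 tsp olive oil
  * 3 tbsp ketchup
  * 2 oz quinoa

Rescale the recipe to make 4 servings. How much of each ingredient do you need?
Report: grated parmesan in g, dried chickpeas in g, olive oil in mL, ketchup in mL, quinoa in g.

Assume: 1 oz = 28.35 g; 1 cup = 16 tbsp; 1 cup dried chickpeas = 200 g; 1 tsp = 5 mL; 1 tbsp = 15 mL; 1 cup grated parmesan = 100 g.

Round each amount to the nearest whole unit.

grated parmesan: 178 g; dried chickpeas: 517 g; olive oil: 20 mL; ketchup: 60 mL; quinoa: 76 g

Scaling factor: 4/3.
grated parmesan: 4/3 cup × 4/3 × 100 g/cup ≈ 178 g
dried chickpeas: (1 cup + 15 tbsp = 1.9375 cup) × 4/3 × 200 g/cup ≈ 517 g
olive oil: 3 tsp × 4/3 × 5 mL/tsp = 20 mL
ketchup: 3 tbsp × 4/3 × 15 mL/tbsp = 60 mL
quinoa: 2 oz × 4/3 × 28.35 g/oz ≈ 76 g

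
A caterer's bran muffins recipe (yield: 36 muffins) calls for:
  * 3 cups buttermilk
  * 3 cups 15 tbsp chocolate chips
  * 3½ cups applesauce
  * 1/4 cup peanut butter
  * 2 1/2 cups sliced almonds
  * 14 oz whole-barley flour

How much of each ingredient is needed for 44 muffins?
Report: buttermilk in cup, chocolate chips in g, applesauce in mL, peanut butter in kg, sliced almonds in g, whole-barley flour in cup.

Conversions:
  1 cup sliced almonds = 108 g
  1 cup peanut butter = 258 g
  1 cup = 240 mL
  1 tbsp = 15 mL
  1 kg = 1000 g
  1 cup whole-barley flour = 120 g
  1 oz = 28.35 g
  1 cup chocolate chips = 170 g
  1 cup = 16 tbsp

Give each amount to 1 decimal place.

Scaling factor: 44/36 = 11/9.
buttermilk: 3 cup × 11/9 ≈ 3.7 cup
chocolate chips: (3 cup + 15 tbsp = 3.9375 cup) × 11/9 × 170 g/cup ≈ 818.1 g
applesauce: 3.5 cup × 11/9 × 240 mL/cup ≈ 1026.7 mL
peanut butter: 0.25 cup × 11/9 × 258 g/cup ÷ 1000 g/kg ≈ 0.1 kg
sliced almonds: 2.5 cup × 11/9 × 108 g/cup = 330.0 g
whole-barley flour: 14 oz × 11/9 × 28.35 g/oz ÷ 120 g/cup ≈ 4.0 cup

buttermilk: 3.7 cup; chocolate chips: 818.1 g; applesauce: 1026.7 mL; peanut butter: 0.1 kg; sliced almonds: 330.0 g; whole-barley flour: 4.0 cup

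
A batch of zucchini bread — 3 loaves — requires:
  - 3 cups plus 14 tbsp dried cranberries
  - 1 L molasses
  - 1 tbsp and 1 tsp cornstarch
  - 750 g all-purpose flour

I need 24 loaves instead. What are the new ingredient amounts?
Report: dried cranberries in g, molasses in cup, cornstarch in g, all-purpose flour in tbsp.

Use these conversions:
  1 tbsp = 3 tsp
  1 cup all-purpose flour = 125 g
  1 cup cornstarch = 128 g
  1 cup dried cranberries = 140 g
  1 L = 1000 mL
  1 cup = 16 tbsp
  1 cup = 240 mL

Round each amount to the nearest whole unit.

Scaling factor: 24/3 = 8.
dried cranberries: (3 cup + 14 tbsp = 3.875 cup) × 8 × 140 g/cup = 4340 g
molasses: 1 L × 8 × 1000 mL/L ÷ 240 mL/cup ≈ 33 cup
cornstarch: (1 tbsp + 1 tsp = 4/3 tbsp) × 8 ÷ 16 tbsp/cup × 128 g/cup ≈ 85 g
all-purpose flour: 750 g × 8 ÷ 125 g/cup × 16 tbsp/cup = 768 tbsp

dried cranberries: 4340 g; molasses: 33 cup; cornstarch: 85 g; all-purpose flour: 768 tbsp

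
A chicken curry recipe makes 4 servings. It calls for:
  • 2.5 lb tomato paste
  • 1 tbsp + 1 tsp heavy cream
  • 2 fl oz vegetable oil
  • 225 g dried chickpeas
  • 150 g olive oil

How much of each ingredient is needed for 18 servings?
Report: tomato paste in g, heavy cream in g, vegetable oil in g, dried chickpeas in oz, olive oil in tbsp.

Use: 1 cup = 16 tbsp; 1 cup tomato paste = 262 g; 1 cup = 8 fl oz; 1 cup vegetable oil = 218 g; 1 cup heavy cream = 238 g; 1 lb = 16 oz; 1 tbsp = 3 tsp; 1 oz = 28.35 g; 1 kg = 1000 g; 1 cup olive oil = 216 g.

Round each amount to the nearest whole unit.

Scaling factor: 18/4 = 9/2 = 4.5.
tomato paste: 2.5 lb × 9/2 × 16 oz/lb × 28.35 g/oz = 5103 g
heavy cream: (1 tbsp + 1 tsp = 4/3 tbsp) × 9/2 ÷ 16 tbsp/cup × 238 g/cup ≈ 89 g
vegetable oil: 2 fl oz × 9/2 ÷ 8 fl oz/cup × 218 g/cup ≈ 245 g
dried chickpeas: 225 g × 9/2 ÷ 28.35 g/oz ≈ 36 oz
olive oil: 150 g × 9/2 ÷ 216 g/cup × 16 tbsp/cup = 50 tbsp

tomato paste: 5103 g; heavy cream: 89 g; vegetable oil: 245 g; dried chickpeas: 36 oz; olive oil: 50 tbsp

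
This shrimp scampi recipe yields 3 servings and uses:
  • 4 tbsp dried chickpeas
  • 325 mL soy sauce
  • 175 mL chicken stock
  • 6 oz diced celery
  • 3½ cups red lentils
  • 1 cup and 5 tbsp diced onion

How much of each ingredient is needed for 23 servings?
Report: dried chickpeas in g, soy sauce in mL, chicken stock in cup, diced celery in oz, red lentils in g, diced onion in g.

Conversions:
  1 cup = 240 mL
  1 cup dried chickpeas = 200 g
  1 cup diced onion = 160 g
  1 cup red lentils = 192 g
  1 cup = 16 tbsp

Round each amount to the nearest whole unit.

dried chickpeas: 383 g; soy sauce: 2492 mL; chicken stock: 6 cup; diced celery: 46 oz; red lentils: 5152 g; diced onion: 1610 g

Scaling factor: 23/3.
dried chickpeas: 4 tbsp × 23/3 ÷ 16 tbsp/cup × 200 g/cup ≈ 383 g
soy sauce: 325 mL × 23/3 ≈ 2492 mL
chicken stock: 175 mL × 23/3 ÷ 240 mL/cup ≈ 6 cup
diced celery: 6 oz × 23/3 = 46 oz
red lentils: 3.5 cup × 23/3 × 192 g/cup = 5152 g
diced onion: (1 cup + 5 tbsp = 1.3125 cup) × 23/3 × 160 g/cup = 1610 g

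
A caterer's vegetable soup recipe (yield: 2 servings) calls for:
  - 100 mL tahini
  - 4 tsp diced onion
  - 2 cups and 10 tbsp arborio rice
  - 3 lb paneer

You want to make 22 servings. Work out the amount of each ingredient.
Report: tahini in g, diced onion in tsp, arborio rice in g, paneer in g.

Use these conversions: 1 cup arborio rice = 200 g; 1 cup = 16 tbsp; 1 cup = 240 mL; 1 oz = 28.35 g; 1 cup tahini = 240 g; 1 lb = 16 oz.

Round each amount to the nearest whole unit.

tahini: 1100 g; diced onion: 44 tsp; arborio rice: 5775 g; paneer: 14969 g

Scaling factor: 22/2 = 11.
tahini: 100 mL × 11 ÷ 240 mL/cup × 240 g/cup = 1100 g
diced onion: 4 tsp × 11 = 44 tsp
arborio rice: (2 cup + 10 tbsp = 2.625 cup) × 11 × 200 g/cup = 5775 g
paneer: 3 lb × 11 × 16 oz/lb × 28.35 g/oz ≈ 14969 g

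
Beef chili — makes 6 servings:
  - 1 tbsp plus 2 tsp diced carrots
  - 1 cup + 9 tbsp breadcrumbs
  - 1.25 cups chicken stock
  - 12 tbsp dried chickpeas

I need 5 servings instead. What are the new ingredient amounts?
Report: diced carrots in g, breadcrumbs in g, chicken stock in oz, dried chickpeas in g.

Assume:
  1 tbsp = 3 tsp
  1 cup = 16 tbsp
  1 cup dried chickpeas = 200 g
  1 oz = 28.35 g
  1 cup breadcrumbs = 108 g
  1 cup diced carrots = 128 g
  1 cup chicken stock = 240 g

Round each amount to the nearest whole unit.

Scaling factor: 5/6.
diced carrots: (1 tbsp + 2 tsp = 5/3 tbsp) × 5/6 ÷ 16 tbsp/cup × 128 g/cup ≈ 11 g
breadcrumbs: (1 cup + 9 tbsp = 1.5625 cup) × 5/6 × 108 g/cup ≈ 141 g
chicken stock: 1.25 cup × 5/6 × 240 g/cup ÷ 28.35 g/oz ≈ 9 oz
dried chickpeas: 12 tbsp × 5/6 ÷ 16 tbsp/cup × 200 g/cup = 125 g

diced carrots: 11 g; breadcrumbs: 141 g; chicken stock: 9 oz; dried chickpeas: 125 g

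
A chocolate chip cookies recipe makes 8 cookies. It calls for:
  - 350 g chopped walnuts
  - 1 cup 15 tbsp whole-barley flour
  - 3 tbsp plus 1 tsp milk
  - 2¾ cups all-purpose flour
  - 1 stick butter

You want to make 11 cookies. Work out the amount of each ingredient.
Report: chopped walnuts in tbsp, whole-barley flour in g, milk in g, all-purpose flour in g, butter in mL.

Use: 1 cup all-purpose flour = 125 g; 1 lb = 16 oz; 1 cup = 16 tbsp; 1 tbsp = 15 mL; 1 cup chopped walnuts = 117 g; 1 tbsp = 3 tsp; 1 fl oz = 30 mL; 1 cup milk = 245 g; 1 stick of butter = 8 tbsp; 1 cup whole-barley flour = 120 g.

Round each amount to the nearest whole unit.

Scaling factor: 11/8 = 1.375.
chopped walnuts: 350 g × 11/8 ÷ 117 g/cup × 16 tbsp/cup ≈ 66 tbsp
whole-barley flour: (1 cup + 15 tbsp = 1.9375 cup) × 11/8 × 120 g/cup ≈ 320 g
milk: (3 tbsp + 1 tsp = 10/3 tbsp) × 11/8 ÷ 16 tbsp/cup × 245 g/cup ≈ 70 g
all-purpose flour: 2.75 cup × 11/8 × 125 g/cup ≈ 473 g
butter: 1 stick × 11/8 × 8 tbsp/stick × 15 mL/tbsp = 165 mL

chopped walnuts: 66 tbsp; whole-barley flour: 320 g; milk: 70 g; all-purpose flour: 473 g; butter: 165 mL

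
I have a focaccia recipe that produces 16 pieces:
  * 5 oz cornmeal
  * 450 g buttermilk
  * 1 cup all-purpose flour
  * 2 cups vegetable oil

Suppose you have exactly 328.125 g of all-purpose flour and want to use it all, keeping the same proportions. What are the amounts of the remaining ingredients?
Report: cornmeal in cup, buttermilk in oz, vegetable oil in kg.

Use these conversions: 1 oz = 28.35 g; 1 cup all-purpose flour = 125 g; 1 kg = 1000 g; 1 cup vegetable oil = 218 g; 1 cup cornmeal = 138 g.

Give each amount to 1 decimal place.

cornmeal: 2.7 cup; buttermilk: 41.7 oz; vegetable oil: 1.1 kg

The original recipe has 125 g of all-purpose flour, so the scaling factor is 328.125 ÷ 125 = 21/8 = 2.625.
cornmeal: 5 oz × 21/8 × 28.35 g/oz ÷ 138 g/cup ≈ 2.7 cup
buttermilk: 450 g × 21/8 ÷ 28.35 g/oz ≈ 41.7 oz
vegetable oil: 2 cup × 21/8 × 218 g/cup ÷ 1000 g/kg ≈ 1.1 kg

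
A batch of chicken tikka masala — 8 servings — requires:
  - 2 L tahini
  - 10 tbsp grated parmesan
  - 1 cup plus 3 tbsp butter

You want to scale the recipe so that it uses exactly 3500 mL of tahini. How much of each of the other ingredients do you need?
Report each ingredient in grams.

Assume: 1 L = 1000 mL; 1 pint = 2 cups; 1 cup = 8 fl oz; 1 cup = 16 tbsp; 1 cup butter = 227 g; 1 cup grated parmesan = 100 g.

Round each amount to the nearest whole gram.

The original recipe has 2000 mL of tahini, so the scaling factor is 3500 ÷ 2000 = 7/4 = 1.75.
grated parmesan: 10 tbsp × 7/4 ÷ 16 tbsp/cup × 100 g/cup ≈ 109 g
butter: (1 cup + 3 tbsp = 1.1875 cup) × 7/4 × 227 g/cup ≈ 472 g

grated parmesan: 109 g; butter: 472 g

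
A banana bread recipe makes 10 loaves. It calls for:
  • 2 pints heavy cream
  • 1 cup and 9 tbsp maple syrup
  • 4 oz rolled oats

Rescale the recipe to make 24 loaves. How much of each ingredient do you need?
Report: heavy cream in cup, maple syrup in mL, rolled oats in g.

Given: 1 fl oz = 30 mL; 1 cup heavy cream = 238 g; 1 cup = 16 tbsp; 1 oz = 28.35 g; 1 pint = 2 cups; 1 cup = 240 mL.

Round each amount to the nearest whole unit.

heavy cream: 10 cup; maple syrup: 900 mL; rolled oats: 272 g

Scaling factor: 24/10 = 12/5 = 2.4.
heavy cream: 2 pint × 12/5 × 2 cup/pint ≈ 10 cup
maple syrup: (1 cup + 9 tbsp = 1.5625 cup) × 12/5 × 240 mL/cup = 900 mL
rolled oats: 4 oz × 12/5 × 28.35 g/oz ≈ 272 g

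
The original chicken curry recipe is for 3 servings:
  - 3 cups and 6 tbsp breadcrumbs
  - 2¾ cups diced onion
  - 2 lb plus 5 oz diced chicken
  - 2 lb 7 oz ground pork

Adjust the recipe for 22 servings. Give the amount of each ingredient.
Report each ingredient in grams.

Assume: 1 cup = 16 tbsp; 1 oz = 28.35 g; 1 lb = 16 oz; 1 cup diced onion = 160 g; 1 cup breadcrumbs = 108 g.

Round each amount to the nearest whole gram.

Scaling factor: 22/3.
breadcrumbs: (3 cup + 6 tbsp = 3.375 cup) × 22/3 × 108 g/cup = 2673 g
diced onion: 2.75 cup × 22/3 × 160 g/cup ≈ 3227 g
diced chicken: (2 lb + 5 oz = 2.3125 lb) × 22/3 × 16 oz/lb × 28.35 g/oz ≈ 7692 g
ground pork: (2 lb + 7 oz = 2.4375 lb) × 22/3 × 16 oz/lb × 28.35 g/oz ≈ 8108 g

breadcrumbs: 2673 g; diced onion: 3227 g; diced chicken: 7692 g; ground pork: 8108 g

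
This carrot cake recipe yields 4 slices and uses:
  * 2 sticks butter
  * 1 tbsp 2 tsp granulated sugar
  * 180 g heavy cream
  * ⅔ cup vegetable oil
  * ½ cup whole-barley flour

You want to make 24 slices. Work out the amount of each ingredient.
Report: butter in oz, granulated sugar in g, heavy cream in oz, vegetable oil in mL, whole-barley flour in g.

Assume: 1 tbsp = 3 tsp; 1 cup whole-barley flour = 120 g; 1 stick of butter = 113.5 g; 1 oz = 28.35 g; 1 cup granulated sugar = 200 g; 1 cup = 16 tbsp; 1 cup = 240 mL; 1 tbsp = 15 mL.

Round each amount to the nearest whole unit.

Scaling factor: 24/4 = 6.
butter: 2 stick × 6 × 113.5 g/stick ÷ 28.35 g/oz ≈ 48 oz
granulated sugar: (1 tbsp + 2 tsp = 5/3 tbsp) × 6 ÷ 16 tbsp/cup × 200 g/cup = 125 g
heavy cream: 180 g × 6 ÷ 28.35 g/oz ≈ 38 oz
vegetable oil: 2/3 cup × 6 × 240 mL/cup = 960 mL
whole-barley flour: 0.5 cup × 6 × 120 g/cup = 360 g

butter: 48 oz; granulated sugar: 125 g; heavy cream: 38 oz; vegetable oil: 960 mL; whole-barley flour: 360 g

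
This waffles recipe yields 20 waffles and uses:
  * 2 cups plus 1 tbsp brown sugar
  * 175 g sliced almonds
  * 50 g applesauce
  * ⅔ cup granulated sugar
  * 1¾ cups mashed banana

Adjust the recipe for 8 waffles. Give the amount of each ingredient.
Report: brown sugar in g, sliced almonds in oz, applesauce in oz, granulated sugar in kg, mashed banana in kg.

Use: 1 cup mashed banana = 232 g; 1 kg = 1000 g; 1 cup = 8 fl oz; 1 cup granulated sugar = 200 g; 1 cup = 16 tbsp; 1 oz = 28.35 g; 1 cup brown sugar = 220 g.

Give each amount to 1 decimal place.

brown sugar: 181.5 g; sliced almonds: 2.5 oz; applesauce: 0.7 oz; granulated sugar: 0.1 kg; mashed banana: 0.2 kg

Scaling factor: 8/20 = 2/5 = 0.4.
brown sugar: (2 cup + 1 tbsp = 2.0625 cup) × 2/5 × 220 g/cup = 181.5 g
sliced almonds: 175 g × 2/5 ÷ 28.35 g/oz ≈ 2.5 oz
applesauce: 50 g × 2/5 ÷ 28.35 g/oz ≈ 0.7 oz
granulated sugar: 2/3 cup × 2/5 × 200 g/cup ÷ 1000 g/kg ≈ 0.1 kg
mashed banana: 1.75 cup × 2/5 × 232 g/cup ÷ 1000 g/kg ≈ 0.2 kg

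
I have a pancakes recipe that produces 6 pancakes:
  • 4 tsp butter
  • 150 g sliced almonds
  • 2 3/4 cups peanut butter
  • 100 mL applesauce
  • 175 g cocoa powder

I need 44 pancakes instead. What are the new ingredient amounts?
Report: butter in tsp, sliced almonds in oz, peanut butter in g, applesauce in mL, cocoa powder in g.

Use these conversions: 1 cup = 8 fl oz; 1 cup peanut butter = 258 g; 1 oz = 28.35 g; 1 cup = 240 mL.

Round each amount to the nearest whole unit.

butter: 29 tsp; sliced almonds: 39 oz; peanut butter: 5203 g; applesauce: 733 mL; cocoa powder: 1283 g

Scaling factor: 44/6 = 22/3.
butter: 4 tsp × 22/3 ≈ 29 tsp
sliced almonds: 150 g × 22/3 ÷ 28.35 g/oz ≈ 39 oz
peanut butter: 2.75 cup × 22/3 × 258 g/cup = 5203 g
applesauce: 100 mL × 22/3 ≈ 733 mL
cocoa powder: 175 g × 22/3 ≈ 1283 g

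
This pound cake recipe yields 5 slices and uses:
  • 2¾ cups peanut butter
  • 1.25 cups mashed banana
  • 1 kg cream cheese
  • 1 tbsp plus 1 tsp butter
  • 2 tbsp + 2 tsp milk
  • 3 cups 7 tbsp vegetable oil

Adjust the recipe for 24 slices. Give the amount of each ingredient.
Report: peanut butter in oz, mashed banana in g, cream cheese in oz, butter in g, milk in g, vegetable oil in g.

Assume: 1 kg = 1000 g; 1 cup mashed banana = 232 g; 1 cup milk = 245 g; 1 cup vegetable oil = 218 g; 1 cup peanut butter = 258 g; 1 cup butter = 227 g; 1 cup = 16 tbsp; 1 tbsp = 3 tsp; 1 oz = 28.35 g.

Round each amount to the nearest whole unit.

Scaling factor: 24/5 = 4.8.
peanut butter: 2.75 cup × 24/5 × 258 g/cup ÷ 28.35 g/oz ≈ 120 oz
mashed banana: 1.25 cup × 24/5 × 232 g/cup = 1392 g
cream cheese: 1 kg × 24/5 × 1000 g/kg ÷ 28.35 g/oz ≈ 169 oz
butter: (1 tbsp + 1 tsp = 4/3 tbsp) × 24/5 ÷ 16 tbsp/cup × 227 g/cup ≈ 91 g
milk: (2 tbsp + 2 tsp = 8/3 tbsp) × 24/5 ÷ 16 tbsp/cup × 245 g/cup = 196 g
vegetable oil: (3 cup + 7 tbsp = 3.4375 cup) × 24/5 × 218 g/cup = 3597 g

peanut butter: 120 oz; mashed banana: 1392 g; cream cheese: 169 oz; butter: 91 g; milk: 196 g; vegetable oil: 3597 g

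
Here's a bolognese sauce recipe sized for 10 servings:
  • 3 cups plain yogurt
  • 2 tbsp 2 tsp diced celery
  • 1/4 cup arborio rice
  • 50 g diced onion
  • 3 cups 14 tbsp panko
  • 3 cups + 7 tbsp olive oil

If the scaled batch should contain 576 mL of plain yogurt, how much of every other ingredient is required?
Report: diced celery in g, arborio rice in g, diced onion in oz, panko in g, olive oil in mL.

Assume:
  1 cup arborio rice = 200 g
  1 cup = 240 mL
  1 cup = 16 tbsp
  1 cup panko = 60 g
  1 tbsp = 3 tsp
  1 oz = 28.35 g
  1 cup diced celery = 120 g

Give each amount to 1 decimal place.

The original recipe has 720 mL of plain yogurt, so the scaling factor is 576 ÷ 720 = 4/5 = 0.8.
diced celery: (2 tbsp + 2 tsp = 8/3 tbsp) × 4/5 ÷ 16 tbsp/cup × 120 g/cup = 16.0 g
arborio rice: 0.25 cup × 4/5 × 200 g/cup = 40.0 g
diced onion: 50 g × 4/5 ÷ 28.35 g/oz ≈ 1.4 oz
panko: (3 cup + 14 tbsp = 3.875 cup) × 4/5 × 60 g/cup = 186.0 g
olive oil: (3 cup + 7 tbsp = 3.4375 cup) × 4/5 × 240 mL/cup = 660.0 mL

diced celery: 16.0 g; arborio rice: 40.0 g; diced onion: 1.4 oz; panko: 186.0 g; olive oil: 660.0 mL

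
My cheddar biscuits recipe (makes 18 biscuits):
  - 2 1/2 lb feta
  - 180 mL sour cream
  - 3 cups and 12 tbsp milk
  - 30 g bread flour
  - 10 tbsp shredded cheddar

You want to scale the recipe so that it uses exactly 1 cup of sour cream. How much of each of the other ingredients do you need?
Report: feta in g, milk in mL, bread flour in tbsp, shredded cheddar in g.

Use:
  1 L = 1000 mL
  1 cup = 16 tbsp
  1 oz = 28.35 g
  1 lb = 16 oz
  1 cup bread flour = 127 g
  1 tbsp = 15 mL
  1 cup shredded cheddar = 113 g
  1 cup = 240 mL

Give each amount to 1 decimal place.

The original recipe has 0.75 cup of sour cream, so the scaling factor is 1 ÷ 0.75 = 4/3.
feta: 2.5 lb × 4/3 × 16 oz/lb × 28.35 g/oz = 1512.0 g
milk: (3 cup + 12 tbsp = 3.75 cup) × 4/3 × 240 mL/cup = 1200.0 mL
bread flour: 30 g × 4/3 ÷ 127 g/cup × 16 tbsp/cup ≈ 5.0 tbsp
shredded cheddar: 10 tbsp × 4/3 ÷ 16 tbsp/cup × 113 g/cup ≈ 94.2 g

feta: 1512.0 g; milk: 1200.0 mL; bread flour: 5.0 tbsp; shredded cheddar: 94.2 g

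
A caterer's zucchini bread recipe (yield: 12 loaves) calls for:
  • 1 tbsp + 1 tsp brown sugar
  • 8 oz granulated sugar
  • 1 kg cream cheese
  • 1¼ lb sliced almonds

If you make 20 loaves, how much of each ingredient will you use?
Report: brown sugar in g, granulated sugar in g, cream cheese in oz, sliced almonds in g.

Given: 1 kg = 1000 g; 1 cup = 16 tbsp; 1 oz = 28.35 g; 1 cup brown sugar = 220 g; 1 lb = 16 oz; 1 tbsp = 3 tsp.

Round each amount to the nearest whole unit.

brown sugar: 31 g; granulated sugar: 378 g; cream cheese: 59 oz; sliced almonds: 945 g

Scaling factor: 20/12 = 5/3.
brown sugar: (1 tbsp + 1 tsp = 4/3 tbsp) × 5/3 ÷ 16 tbsp/cup × 220 g/cup ≈ 31 g
granulated sugar: 8 oz × 5/3 × 28.35 g/oz = 378 g
cream cheese: 1 kg × 5/3 × 1000 g/kg ÷ 28.35 g/oz ≈ 59 oz
sliced almonds: 1.25 lb × 5/3 × 16 oz/lb × 28.35 g/oz = 945 g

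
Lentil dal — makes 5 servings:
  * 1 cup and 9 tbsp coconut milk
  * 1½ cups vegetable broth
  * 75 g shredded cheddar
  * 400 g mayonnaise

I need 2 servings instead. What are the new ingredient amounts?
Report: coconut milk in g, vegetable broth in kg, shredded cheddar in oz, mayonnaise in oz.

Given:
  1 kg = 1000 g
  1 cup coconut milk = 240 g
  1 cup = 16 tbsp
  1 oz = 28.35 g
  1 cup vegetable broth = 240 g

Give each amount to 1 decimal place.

Scaling factor: 2/5 = 0.4.
coconut milk: (1 cup + 9 tbsp = 1.5625 cup) × 2/5 × 240 g/cup = 150.0 g
vegetable broth: 1.5 cup × 2/5 × 240 g/cup ÷ 1000 g/kg ≈ 0.1 kg
shredded cheddar: 75 g × 2/5 ÷ 28.35 g/oz ≈ 1.1 oz
mayonnaise: 400 g × 2/5 ÷ 28.35 g/oz ≈ 5.6 oz

coconut milk: 150.0 g; vegetable broth: 0.1 kg; shredded cheddar: 1.1 oz; mayonnaise: 5.6 oz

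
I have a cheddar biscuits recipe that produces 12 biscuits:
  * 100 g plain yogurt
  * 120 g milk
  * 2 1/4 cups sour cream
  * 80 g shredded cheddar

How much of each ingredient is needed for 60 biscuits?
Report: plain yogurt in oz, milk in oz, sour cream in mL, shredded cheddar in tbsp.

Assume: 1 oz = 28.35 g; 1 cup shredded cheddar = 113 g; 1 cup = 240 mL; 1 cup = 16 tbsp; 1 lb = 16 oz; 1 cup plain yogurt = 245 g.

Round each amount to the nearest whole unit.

Scaling factor: 60/12 = 5.
plain yogurt: 100 g × 5 ÷ 28.35 g/oz ≈ 18 oz
milk: 120 g × 5 ÷ 28.35 g/oz ≈ 21 oz
sour cream: 2.25 cup × 5 × 240 mL/cup = 2700 mL
shredded cheddar: 80 g × 5 ÷ 113 g/cup × 16 tbsp/cup ≈ 57 tbsp

plain yogurt: 18 oz; milk: 21 oz; sour cream: 2700 mL; shredded cheddar: 57 tbsp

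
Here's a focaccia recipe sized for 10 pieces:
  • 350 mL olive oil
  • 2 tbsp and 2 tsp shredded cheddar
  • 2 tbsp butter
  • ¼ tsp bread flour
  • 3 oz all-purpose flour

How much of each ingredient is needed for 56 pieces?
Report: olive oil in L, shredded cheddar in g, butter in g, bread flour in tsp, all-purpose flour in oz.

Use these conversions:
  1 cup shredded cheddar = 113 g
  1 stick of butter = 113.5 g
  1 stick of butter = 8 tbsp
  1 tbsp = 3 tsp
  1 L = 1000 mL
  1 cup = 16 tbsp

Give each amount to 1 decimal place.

Scaling factor: 56/10 = 28/5 = 5.6.
olive oil: 350 mL × 28/5 ÷ 1000 mL/L ≈ 2.0 L
shredded cheddar: (2 tbsp + 2 tsp = 8/3 tbsp) × 28/5 ÷ 16 tbsp/cup × 113 g/cup ≈ 105.5 g
butter: 2 tbsp × 28/5 ÷ 8 tbsp/stick × 113.5 g/stick = 158.9 g
bread flour: 0.25 tsp × 28/5 = 1.4 tsp
all-purpose flour: 3 oz × 28/5 = 16.8 oz

olive oil: 2.0 L; shredded cheddar: 105.5 g; butter: 158.9 g; bread flour: 1.4 tsp; all-purpose flour: 16.8 oz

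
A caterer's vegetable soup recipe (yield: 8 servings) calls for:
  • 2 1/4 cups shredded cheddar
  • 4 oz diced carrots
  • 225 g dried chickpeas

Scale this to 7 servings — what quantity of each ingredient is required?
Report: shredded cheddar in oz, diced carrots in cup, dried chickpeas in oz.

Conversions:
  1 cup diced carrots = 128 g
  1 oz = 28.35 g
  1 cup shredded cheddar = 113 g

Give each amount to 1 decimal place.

Scaling factor: 7/8 = 0.875.
shredded cheddar: 2.25 cup × 7/8 × 113 g/cup ÷ 28.35 g/oz ≈ 7.8 oz
diced carrots: 4 oz × 7/8 × 28.35 g/oz ÷ 128 g/cup ≈ 0.8 cup
dried chickpeas: 225 g × 7/8 ÷ 28.35 g/oz ≈ 6.9 oz

shredded cheddar: 7.8 oz; diced carrots: 0.8 cup; dried chickpeas: 6.9 oz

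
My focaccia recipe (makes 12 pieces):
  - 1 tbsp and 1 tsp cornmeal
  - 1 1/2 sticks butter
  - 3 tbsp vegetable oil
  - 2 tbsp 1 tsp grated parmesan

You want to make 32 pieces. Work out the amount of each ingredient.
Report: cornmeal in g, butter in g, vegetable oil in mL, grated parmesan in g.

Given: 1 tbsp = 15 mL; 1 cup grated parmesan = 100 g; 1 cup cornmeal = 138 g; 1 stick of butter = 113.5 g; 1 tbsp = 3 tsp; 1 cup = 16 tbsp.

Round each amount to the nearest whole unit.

cornmeal: 31 g; butter: 454 g; vegetable oil: 120 mL; grated parmesan: 39 g

Scaling factor: 32/12 = 8/3.
cornmeal: (1 tbsp + 1 tsp = 4/3 tbsp) × 8/3 ÷ 16 tbsp/cup × 138 g/cup ≈ 31 g
butter: 1.5 stick × 8/3 × 113.5 g/stick = 454 g
vegetable oil: 3 tbsp × 8/3 × 15 mL/tbsp = 120 mL
grated parmesan: (2 tbsp + 1 tsp = 7/3 tbsp) × 8/3 ÷ 16 tbsp/cup × 100 g/cup ≈ 39 g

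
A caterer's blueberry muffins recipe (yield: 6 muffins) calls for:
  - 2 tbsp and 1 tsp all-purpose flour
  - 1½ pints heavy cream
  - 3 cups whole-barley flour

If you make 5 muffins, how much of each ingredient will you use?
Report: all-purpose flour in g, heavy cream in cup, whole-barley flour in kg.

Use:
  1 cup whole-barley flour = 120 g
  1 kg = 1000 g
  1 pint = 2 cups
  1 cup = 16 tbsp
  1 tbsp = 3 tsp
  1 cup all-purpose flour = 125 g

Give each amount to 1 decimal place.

Scaling factor: 5/6.
all-purpose flour: (2 tbsp + 1 tsp = 7/3 tbsp) × 5/6 ÷ 16 tbsp/cup × 125 g/cup ≈ 15.2 g
heavy cream: 1.5 pint × 5/6 × 2 cup/pint = 2.5 cup
whole-barley flour: 3 cup × 5/6 × 120 g/cup ÷ 1000 g/kg = 0.3 kg

all-purpose flour: 15.2 g; heavy cream: 2.5 cup; whole-barley flour: 0.3 kg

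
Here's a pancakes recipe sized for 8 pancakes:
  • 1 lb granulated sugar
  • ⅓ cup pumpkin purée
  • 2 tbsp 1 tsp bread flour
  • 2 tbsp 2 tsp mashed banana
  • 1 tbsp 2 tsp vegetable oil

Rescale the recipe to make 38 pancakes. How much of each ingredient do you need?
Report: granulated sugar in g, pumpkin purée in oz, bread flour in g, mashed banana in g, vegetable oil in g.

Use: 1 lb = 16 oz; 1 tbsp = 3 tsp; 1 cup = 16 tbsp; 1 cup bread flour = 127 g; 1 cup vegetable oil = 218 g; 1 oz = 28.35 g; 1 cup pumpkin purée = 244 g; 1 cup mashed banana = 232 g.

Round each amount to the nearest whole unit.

granulated sugar: 2155 g; pumpkin purée: 14 oz; bread flour: 88 g; mashed banana: 184 g; vegetable oil: 108 g

Scaling factor: 38/8 = 19/4 = 4.75.
granulated sugar: 1 lb × 19/4 × 16 oz/lb × 28.35 g/oz ≈ 2155 g
pumpkin purée: 1/3 cup × 19/4 × 244 g/cup ÷ 28.35 g/oz ≈ 14 oz
bread flour: (2 tbsp + 1 tsp = 7/3 tbsp) × 19/4 ÷ 16 tbsp/cup × 127 g/cup ≈ 88 g
mashed banana: (2 tbsp + 2 tsp = 8/3 tbsp) × 19/4 ÷ 16 tbsp/cup × 232 g/cup ≈ 184 g
vegetable oil: (1 tbsp + 2 tsp = 5/3 tbsp) × 19/4 ÷ 16 tbsp/cup × 218 g/cup ≈ 108 g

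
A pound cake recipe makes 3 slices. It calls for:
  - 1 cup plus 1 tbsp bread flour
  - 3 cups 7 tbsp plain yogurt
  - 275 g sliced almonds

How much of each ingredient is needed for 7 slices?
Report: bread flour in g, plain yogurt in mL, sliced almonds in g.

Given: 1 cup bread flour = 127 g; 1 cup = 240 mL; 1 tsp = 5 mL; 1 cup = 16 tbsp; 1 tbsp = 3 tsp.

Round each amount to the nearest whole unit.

bread flour: 315 g; plain yogurt: 1925 mL; sliced almonds: 642 g

Scaling factor: 7/3.
bread flour: (1 cup + 1 tbsp = 1.0625 cup) × 7/3 × 127 g/cup ≈ 315 g
plain yogurt: (3 cup + 7 tbsp = 3.4375 cup) × 7/3 × 240 mL/cup = 1925 mL
sliced almonds: 275 g × 7/3 ≈ 642 g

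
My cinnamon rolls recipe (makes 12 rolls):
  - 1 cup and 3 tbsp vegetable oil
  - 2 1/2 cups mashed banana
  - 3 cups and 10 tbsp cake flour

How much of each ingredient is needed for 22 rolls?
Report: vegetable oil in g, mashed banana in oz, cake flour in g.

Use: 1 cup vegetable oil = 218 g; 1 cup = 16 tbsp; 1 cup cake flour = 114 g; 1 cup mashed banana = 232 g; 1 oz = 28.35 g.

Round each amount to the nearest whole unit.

vegetable oil: 475 g; mashed banana: 38 oz; cake flour: 758 g

Scaling factor: 22/12 = 11/6.
vegetable oil: (1 cup + 3 tbsp = 1.1875 cup) × 11/6 × 218 g/cup ≈ 475 g
mashed banana: 2.5 cup × 11/6 × 232 g/cup ÷ 28.35 g/oz ≈ 38 oz
cake flour: (3 cup + 10 tbsp = 3.625 cup) × 11/6 × 114 g/cup ≈ 758 g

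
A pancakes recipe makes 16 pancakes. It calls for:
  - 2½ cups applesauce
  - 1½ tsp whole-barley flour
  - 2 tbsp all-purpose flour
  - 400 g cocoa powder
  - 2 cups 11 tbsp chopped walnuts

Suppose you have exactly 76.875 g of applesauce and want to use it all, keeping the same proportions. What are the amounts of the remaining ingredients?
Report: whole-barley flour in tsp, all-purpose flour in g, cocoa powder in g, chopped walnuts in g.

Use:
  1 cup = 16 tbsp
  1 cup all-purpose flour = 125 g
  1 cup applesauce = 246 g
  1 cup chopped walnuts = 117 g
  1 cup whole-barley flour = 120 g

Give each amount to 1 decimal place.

The original recipe has 615 g of applesauce, so the scaling factor is 76.875 ÷ 615 = 1/8 = 0.125.
whole-barley flour: 1.5 tsp × 1/8 ≈ 0.2 tsp
all-purpose flour: 2 tbsp × 1/8 ÷ 16 tbsp/cup × 125 g/cup ≈ 2.0 g
cocoa powder: 400 g × 1/8 = 50.0 g
chopped walnuts: (2 cup + 11 tbsp = 2.6875 cup) × 1/8 × 117 g/cup ≈ 39.3 g

whole-barley flour: 0.2 tsp; all-purpose flour: 2.0 g; cocoa powder: 50.0 g; chopped walnuts: 39.3 g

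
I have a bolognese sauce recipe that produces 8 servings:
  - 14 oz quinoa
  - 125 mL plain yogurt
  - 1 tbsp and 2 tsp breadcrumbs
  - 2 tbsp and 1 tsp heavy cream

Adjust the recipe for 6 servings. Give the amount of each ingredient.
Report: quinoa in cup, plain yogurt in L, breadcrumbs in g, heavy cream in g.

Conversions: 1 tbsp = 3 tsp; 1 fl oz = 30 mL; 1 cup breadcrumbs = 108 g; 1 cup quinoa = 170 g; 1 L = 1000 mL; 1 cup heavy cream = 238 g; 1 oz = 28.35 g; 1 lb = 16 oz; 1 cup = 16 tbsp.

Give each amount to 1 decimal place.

quinoa: 1.8 cup; plain yogurt: 0.1 L; breadcrumbs: 8.4 g; heavy cream: 26.0 g

Scaling factor: 6/8 = 3/4 = 0.75.
quinoa: 14 oz × 3/4 × 28.35 g/oz ÷ 170 g/cup ≈ 1.8 cup
plain yogurt: 125 mL × 3/4 ÷ 1000 mL/L ≈ 0.1 L
breadcrumbs: (1 tbsp + 2 tsp = 5/3 tbsp) × 3/4 ÷ 16 tbsp/cup × 108 g/cup ≈ 8.4 g
heavy cream: (2 tbsp + 1 tsp = 7/3 tbsp) × 3/4 ÷ 16 tbsp/cup × 238 g/cup ≈ 26.0 g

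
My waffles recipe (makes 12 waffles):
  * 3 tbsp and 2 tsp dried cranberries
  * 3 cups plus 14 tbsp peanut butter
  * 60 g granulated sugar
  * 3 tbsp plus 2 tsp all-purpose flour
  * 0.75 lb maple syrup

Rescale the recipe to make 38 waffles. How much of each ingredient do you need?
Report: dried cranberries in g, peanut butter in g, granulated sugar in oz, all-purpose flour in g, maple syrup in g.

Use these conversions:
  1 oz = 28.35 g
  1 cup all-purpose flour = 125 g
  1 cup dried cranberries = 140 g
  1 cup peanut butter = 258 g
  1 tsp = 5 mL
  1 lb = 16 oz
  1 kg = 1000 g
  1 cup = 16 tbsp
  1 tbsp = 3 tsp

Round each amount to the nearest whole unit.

dried cranberries: 102 g; peanut butter: 3166 g; granulated sugar: 7 oz; all-purpose flour: 91 g; maple syrup: 1077 g

Scaling factor: 38/12 = 19/6.
dried cranberries: (3 tbsp + 2 tsp = 11/3 tbsp) × 19/6 ÷ 16 tbsp/cup × 140 g/cup ≈ 102 g
peanut butter: (3 cup + 14 tbsp = 3.875 cup) × 19/6 × 258 g/cup ≈ 3166 g
granulated sugar: 60 g × 19/6 ÷ 28.35 g/oz ≈ 7 oz
all-purpose flour: (3 tbsp + 2 tsp = 11/3 tbsp) × 19/6 ÷ 16 tbsp/cup × 125 g/cup ≈ 91 g
maple syrup: 0.75 lb × 19/6 × 16 oz/lb × 28.35 g/oz ≈ 1077 g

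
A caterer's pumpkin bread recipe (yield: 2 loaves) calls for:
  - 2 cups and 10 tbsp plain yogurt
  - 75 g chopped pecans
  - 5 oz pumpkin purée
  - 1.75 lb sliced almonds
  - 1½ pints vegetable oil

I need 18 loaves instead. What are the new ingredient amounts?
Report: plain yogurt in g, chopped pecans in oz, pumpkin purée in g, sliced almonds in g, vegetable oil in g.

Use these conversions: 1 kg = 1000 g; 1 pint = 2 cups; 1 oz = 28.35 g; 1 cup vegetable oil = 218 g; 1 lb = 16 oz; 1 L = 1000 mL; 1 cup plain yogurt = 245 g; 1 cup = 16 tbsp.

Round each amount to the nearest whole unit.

Scaling factor: 18/2 = 9.
plain yogurt: (2 cup + 10 tbsp = 2.625 cup) × 9 × 245 g/cup ≈ 5788 g
chopped pecans: 75 g × 9 ÷ 28.35 g/oz ≈ 24 oz
pumpkin purée: 5 oz × 9 × 28.35 g/oz ≈ 1276 g
sliced almonds: 1.75 lb × 9 × 16 oz/lb × 28.35 g/oz ≈ 7144 g
vegetable oil: 1.5 pint × 9 × 2 cup/pint × 218 g/cup = 5886 g

plain yogurt: 5788 g; chopped pecans: 24 oz; pumpkin purée: 1276 g; sliced almonds: 7144 g; vegetable oil: 5886 g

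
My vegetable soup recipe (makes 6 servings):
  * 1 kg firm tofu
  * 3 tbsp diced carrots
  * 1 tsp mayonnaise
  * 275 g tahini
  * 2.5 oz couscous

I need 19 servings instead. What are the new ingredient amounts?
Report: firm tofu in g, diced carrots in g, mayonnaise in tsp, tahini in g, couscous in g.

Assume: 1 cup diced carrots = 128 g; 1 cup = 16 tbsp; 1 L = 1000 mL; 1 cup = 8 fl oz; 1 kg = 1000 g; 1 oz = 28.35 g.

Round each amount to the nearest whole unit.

Scaling factor: 19/6.
firm tofu: 1 kg × 19/6 × 1000 g/kg ≈ 3167 g
diced carrots: 3 tbsp × 19/6 ÷ 16 tbsp/cup × 128 g/cup = 76 g
mayonnaise: 1 tsp × 19/6 ≈ 3 tsp
tahini: 275 g × 19/6 ≈ 871 g
couscous: 2.5 oz × 19/6 × 28.35 g/oz ≈ 224 g

firm tofu: 3167 g; diced carrots: 76 g; mayonnaise: 3 tsp; tahini: 871 g; couscous: 224 g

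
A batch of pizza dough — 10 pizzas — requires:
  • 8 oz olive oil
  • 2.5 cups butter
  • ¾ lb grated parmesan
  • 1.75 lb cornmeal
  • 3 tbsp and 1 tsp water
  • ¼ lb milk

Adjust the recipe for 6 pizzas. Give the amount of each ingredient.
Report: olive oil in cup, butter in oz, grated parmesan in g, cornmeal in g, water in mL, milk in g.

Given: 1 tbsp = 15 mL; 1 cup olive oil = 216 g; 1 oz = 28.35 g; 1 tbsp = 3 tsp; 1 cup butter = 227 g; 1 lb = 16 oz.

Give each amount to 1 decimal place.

Scaling factor: 6/10 = 3/5 = 0.6.
olive oil: 8 oz × 3/5 × 28.35 g/oz ÷ 216 g/cup ≈ 0.6 cup
butter: 2.5 cup × 3/5 × 227 g/cup ÷ 28.35 g/oz ≈ 12.0 oz
grated parmesan: 0.75 lb × 3/5 × 16 oz/lb × 28.35 g/oz ≈ 204.1 g
cornmeal: 1.75 lb × 3/5 × 16 oz/lb × 28.35 g/oz ≈ 476.3 g
water: (3 tbsp + 1 tsp = 10/3 tbsp) × 3/5 × 15 mL/tbsp = 30.0 mL
milk: 0.25 lb × 3/5 × 16 oz/lb × 28.35 g/oz ≈ 68.0 g

olive oil: 0.6 cup; butter: 12.0 oz; grated parmesan: 204.1 g; cornmeal: 476.3 g; water: 30.0 mL; milk: 68.0 g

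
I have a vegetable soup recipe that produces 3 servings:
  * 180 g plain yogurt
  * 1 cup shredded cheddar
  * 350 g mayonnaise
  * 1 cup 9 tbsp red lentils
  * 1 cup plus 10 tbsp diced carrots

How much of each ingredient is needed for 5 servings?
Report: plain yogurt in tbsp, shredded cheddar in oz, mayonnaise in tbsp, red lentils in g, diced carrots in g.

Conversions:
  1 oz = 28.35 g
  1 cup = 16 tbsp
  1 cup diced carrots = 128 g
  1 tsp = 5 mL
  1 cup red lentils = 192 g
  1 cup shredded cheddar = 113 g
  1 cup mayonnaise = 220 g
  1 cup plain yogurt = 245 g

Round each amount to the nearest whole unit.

plain yogurt: 20 tbsp; shredded cheddar: 7 oz; mayonnaise: 42 tbsp; red lentils: 500 g; diced carrots: 347 g

Scaling factor: 5/3.
plain yogurt: 180 g × 5/3 ÷ 245 g/cup × 16 tbsp/cup ≈ 20 tbsp
shredded cheddar: 1 cup × 5/3 × 113 g/cup ÷ 28.35 g/oz ≈ 7 oz
mayonnaise: 350 g × 5/3 ÷ 220 g/cup × 16 tbsp/cup ≈ 42 tbsp
red lentils: (1 cup + 9 tbsp = 1.5625 cup) × 5/3 × 192 g/cup = 500 g
diced carrots: (1 cup + 10 tbsp = 1.625 cup) × 5/3 × 128 g/cup ≈ 347 g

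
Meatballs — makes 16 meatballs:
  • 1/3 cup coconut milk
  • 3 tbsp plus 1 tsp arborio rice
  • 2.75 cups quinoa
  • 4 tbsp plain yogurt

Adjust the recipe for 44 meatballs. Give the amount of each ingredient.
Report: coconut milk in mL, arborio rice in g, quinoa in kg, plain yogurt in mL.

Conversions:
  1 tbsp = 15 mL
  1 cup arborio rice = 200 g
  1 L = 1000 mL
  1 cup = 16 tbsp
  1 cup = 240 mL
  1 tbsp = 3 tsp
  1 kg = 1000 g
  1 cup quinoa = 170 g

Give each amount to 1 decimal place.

Scaling factor: 44/16 = 11/4 = 2.75.
coconut milk: 1/3 cup × 11/4 × 240 mL/cup = 220.0 mL
arborio rice: (3 tbsp + 1 tsp = 10/3 tbsp) × 11/4 ÷ 16 tbsp/cup × 200 g/cup ≈ 114.6 g
quinoa: 2.75 cup × 11/4 × 170 g/cup ÷ 1000 g/kg ≈ 1.3 kg
plain yogurt: 4 tbsp × 11/4 × 15 mL/tbsp = 165.0 mL

coconut milk: 220.0 mL; arborio rice: 114.6 g; quinoa: 1.3 kg; plain yogurt: 165.0 mL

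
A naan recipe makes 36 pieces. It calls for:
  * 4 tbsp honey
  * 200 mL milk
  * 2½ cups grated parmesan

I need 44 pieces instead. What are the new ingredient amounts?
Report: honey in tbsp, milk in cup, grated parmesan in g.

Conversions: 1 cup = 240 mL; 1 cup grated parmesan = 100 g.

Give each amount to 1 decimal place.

Scaling factor: 44/36 = 11/9.
honey: 4 tbsp × 11/9 ≈ 4.9 tbsp
milk: 200 mL × 11/9 ÷ 240 mL/cup ≈ 1.0 cup
grated parmesan: 2.5 cup × 11/9 × 100 g/cup ≈ 305.6 g

honey: 4.9 tbsp; milk: 1.0 cup; grated parmesan: 305.6 g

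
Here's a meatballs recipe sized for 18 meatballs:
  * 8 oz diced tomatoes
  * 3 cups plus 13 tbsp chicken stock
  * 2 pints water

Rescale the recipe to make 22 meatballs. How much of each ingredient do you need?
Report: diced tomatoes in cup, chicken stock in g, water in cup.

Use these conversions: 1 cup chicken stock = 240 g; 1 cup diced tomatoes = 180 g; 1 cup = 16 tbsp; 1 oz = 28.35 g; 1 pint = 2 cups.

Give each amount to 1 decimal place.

Scaling factor: 22/18 = 11/9.
diced tomatoes: 8 oz × 11/9 × 28.35 g/oz ÷ 180 g/cup ≈ 1.5 cup
chicken stock: (3 cup + 13 tbsp = 3.8125 cup) × 11/9 × 240 g/cup ≈ 1118.3 g
water: 2 pint × 11/9 × 2 cup/pint ≈ 4.9 cup

diced tomatoes: 1.5 cup; chicken stock: 1118.3 g; water: 4.9 cup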